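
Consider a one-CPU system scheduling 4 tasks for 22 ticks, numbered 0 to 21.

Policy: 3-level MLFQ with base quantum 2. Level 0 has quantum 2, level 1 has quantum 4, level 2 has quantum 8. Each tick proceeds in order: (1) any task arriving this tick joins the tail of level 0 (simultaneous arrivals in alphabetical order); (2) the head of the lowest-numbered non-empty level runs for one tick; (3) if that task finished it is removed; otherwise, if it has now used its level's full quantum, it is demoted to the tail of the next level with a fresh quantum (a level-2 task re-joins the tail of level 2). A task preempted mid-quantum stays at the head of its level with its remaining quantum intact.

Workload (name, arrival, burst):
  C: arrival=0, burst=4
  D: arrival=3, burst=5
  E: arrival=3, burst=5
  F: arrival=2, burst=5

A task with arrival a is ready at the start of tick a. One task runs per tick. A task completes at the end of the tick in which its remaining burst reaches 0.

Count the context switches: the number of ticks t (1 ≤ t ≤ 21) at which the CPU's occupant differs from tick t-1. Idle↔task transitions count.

t=0: L0/L1/L2 = C/-/- → run C
t=1: L0/L1/L2 = C/-/- → run C
t=2: L0/L1/L2 = F/C/- → run F
t=3: L0/L1/L2 = FDE/C/- → run F
t=4: L0/L1/L2 = DE/CF/- → run D
t=5: L0/L1/L2 = DE/CF/- → run D
t=6: L0/L1/L2 = E/CFD/- → run E
t=7: L0/L1/L2 = E/CFD/- → run E
t=8: L0/L1/L2 = -/CFDE/- → run C
t=9: L0/L1/L2 = -/CFDE/- → run C
t=10: L0/L1/L2 = -/FDE/- → run F
t=11: L0/L1/L2 = -/FDE/- → run F
t=12: L0/L1/L2 = -/FDE/- → run F
t=13: L0/L1/L2 = -/DE/- → run D
t=14: L0/L1/L2 = -/DE/- → run D
t=15: L0/L1/L2 = -/DE/- → run D
t=16: L0/L1/L2 = -/E/- → run E
t=17: L0/L1/L2 = -/E/- → run E
t=18: L0/L1/L2 = -/E/- → run E
t=19: (idle)
t=20: (idle)
t=21: (idle)

context switches = 8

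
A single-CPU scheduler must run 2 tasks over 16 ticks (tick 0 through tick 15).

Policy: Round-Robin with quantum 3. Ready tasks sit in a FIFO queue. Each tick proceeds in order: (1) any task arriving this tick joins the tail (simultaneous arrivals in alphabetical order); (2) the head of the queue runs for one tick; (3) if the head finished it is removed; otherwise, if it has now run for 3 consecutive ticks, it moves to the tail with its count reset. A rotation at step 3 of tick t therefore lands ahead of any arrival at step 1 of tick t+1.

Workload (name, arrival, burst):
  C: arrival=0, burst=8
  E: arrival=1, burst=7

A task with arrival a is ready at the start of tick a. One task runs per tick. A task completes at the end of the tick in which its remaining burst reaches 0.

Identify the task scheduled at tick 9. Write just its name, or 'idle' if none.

t=0: queue=[C] q_used=0 → run C
t=1: queue=[C,E] q_used=1 → run C
t=2: queue=[C,E] q_used=2 → run C
t=3: queue=[E,C] q_used=0 → run E
t=4: queue=[E,C] q_used=1 → run E
t=5: queue=[E,C] q_used=2 → run E
t=6: queue=[C,E] q_used=0 → run C
t=7: queue=[C,E] q_used=1 → run C
t=8: queue=[C,E] q_used=2 → run C
t=9: queue=[E,C] q_used=0 → run E
t=10: queue=[E,C] q_used=1 → run E
t=11: queue=[E,C] q_used=2 → run E
t=12: queue=[C,E] q_used=0 → run C
t=13: queue=[C,E] q_used=1 → run C
t=14: queue=[E] q_used=0 → run E
t=15: (idle)

running at tick 9 = E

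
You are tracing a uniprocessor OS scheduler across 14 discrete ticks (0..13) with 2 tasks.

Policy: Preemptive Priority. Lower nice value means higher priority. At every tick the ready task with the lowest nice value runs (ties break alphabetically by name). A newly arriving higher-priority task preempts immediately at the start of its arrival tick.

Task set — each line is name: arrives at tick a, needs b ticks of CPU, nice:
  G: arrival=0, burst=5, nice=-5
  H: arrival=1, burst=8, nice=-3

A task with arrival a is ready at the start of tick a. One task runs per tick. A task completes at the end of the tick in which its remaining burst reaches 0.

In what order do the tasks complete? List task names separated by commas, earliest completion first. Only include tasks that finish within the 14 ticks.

completion order = G, H

t=0: ready={G} → run G
t=1: ready={G,H} → run G
t=2: ready={G,H} → run G
t=3: ready={G,H} → run G
t=4: ready={G,H} → run G
t=5: ready={H} → run H
t=6: ready={H} → run H
t=7: ready={H} → run H
t=8: ready={H} → run H
t=9: ready={H} → run H
t=10: ready={H} → run H
t=11: ready={H} → run H
t=12: ready={H} → run H
t=13: (idle)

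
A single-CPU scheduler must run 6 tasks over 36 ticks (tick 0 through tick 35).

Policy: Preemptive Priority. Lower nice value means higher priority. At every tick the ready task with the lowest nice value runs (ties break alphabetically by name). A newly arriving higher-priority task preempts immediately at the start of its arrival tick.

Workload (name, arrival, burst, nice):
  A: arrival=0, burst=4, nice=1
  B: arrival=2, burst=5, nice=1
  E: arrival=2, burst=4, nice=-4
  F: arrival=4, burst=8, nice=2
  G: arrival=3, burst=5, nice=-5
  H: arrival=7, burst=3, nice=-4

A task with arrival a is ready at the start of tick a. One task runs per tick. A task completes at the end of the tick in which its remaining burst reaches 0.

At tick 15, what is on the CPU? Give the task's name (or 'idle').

running at tick 15 = A

t=0: ready={A} → run A
t=1: ready={A} → run A
t=2: ready={A,B,E} → run E
t=3: ready={A,B,E,G} → run G
t=4: ready={A,B,E,F,G} → run G
t=5: ready={A,B,E,F,G} → run G
t=6: ready={A,B,E,F,G} → run G
t=7: ready={A,B,E,F,G,H} → run G
t=8: ready={A,B,E,F,H} → run E
t=9: ready={A,B,E,F,H} → run E
t=10: ready={A,B,E,F,H} → run E
t=11: ready={A,B,F,H} → run H
t=12: ready={A,B,F,H} → run H
t=13: ready={A,B,F,H} → run H
t=14: ready={A,B,F} → run A
t=15: ready={A,B,F} → run A
t=16: ready={B,F} → run B
t=17: ready={B,F} → run B
t=18: ready={B,F} → run B
t=19: ready={B,F} → run B
t=20: ready={B,F} → run B
t=21: ready={F} → run F
t=22: ready={F} → run F
t=23: ready={F} → run F
t=24: ready={F} → run F
t=25: ready={F} → run F
t=26: ready={F} → run F
t=27: ready={F} → run F
t=28: ready={F} → run F
t=29: (idle)
t=30: (idle)
t=31: (idle)
t=32: (idle)
t=33: (idle)
t=34: (idle)
t=35: (idle)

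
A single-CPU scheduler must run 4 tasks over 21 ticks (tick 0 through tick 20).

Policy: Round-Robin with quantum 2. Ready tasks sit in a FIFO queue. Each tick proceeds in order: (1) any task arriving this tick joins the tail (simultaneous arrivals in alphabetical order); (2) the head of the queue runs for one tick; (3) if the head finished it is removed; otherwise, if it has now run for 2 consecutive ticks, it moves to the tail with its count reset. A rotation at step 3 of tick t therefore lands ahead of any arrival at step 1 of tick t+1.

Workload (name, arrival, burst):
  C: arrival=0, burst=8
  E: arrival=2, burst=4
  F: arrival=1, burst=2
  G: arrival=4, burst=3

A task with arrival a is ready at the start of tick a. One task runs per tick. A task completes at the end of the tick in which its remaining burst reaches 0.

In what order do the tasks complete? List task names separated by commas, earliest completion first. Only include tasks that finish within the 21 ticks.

t=0: queue=[C] q_used=0 → run C
t=1: queue=[C,F] q_used=1 → run C
t=2: queue=[F,C,E] q_used=0 → run F
t=3: queue=[F,C,E] q_used=1 → run F
t=4: queue=[C,E,G] q_used=0 → run C
t=5: queue=[C,E,G] q_used=1 → run C
t=6: queue=[E,G,C] q_used=0 → run E
t=7: queue=[E,G,C] q_used=1 → run E
t=8: queue=[G,C,E] q_used=0 → run G
t=9: queue=[G,C,E] q_used=1 → run G
t=10: queue=[C,E,G] q_used=0 → run C
t=11: queue=[C,E,G] q_used=1 → run C
t=12: queue=[E,G,C] q_used=0 → run E
t=13: queue=[E,G,C] q_used=1 → run E
t=14: queue=[G,C] q_used=0 → run G
t=15: queue=[C] q_used=0 → run C
t=16: queue=[C] q_used=1 → run C
t=17: (idle)
t=18: (idle)
t=19: (idle)
t=20: (idle)

completion order = F, E, G, C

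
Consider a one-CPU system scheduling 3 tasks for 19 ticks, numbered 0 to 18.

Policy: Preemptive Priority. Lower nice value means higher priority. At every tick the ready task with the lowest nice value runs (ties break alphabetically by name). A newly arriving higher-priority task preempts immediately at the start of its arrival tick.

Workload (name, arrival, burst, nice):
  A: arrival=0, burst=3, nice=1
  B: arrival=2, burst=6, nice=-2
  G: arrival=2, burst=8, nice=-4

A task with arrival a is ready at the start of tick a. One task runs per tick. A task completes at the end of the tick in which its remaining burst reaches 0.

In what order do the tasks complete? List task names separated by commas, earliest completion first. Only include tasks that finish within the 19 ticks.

t=0: ready={A} → run A
t=1: ready={A} → run A
t=2: ready={A,B,G} → run G
t=3: ready={A,B,G} → run G
t=4: ready={A,B,G} → run G
t=5: ready={A,B,G} → run G
t=6: ready={A,B,G} → run G
t=7: ready={A,B,G} → run G
t=8: ready={A,B,G} → run G
t=9: ready={A,B,G} → run G
t=10: ready={A,B} → run B
t=11: ready={A,B} → run B
t=12: ready={A,B} → run B
t=13: ready={A,B} → run B
t=14: ready={A,B} → run B
t=15: ready={A,B} → run B
t=16: ready={A} → run A
t=17: (idle)
t=18: (idle)

completion order = G, B, A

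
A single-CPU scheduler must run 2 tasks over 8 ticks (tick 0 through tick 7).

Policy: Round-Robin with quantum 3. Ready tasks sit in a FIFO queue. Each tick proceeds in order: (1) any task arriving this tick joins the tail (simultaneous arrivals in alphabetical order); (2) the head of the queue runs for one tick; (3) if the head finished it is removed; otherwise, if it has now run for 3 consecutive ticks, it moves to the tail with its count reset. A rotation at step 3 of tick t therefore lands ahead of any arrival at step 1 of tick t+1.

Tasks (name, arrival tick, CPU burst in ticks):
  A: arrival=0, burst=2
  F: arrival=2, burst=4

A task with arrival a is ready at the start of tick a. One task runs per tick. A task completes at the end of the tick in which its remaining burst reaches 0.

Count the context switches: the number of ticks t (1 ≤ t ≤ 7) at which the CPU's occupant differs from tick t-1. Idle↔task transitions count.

t=0: queue=[A] q_used=0 → run A
t=1: queue=[A] q_used=1 → run A
t=2: queue=[F] q_used=0 → run F
t=3: queue=[F] q_used=1 → run F
t=4: queue=[F] q_used=2 → run F
t=5: queue=[F] q_used=0 → run F
t=6: (idle)
t=7: (idle)

context switches = 2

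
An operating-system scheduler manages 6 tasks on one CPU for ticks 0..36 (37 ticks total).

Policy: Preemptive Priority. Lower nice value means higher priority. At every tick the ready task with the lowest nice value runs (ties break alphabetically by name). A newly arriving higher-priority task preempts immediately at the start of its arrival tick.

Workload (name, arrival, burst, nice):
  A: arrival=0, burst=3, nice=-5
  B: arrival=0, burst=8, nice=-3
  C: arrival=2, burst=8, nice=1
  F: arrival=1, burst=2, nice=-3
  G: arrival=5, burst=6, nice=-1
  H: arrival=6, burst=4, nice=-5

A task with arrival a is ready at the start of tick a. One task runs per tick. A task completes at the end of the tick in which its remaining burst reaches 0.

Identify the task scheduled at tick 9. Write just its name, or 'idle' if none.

running at tick 9 = H

t=0: ready={A,B} → run A
t=1: ready={A,B,F} → run A
t=2: ready={A,B,C,F} → run A
t=3: ready={B,C,F} → run B
t=4: ready={B,C,F} → run B
t=5: ready={B,C,F,G} → run B
t=6: ready={B,C,F,G,H} → run H
t=7: ready={B,C,F,G,H} → run H
t=8: ready={B,C,F,G,H} → run H
t=9: ready={B,C,F,G,H} → run H
t=10: ready={B,C,F,G} → run B
t=11: ready={B,C,F,G} → run B
t=12: ready={B,C,F,G} → run B
t=13: ready={B,C,F,G} → run B
t=14: ready={B,C,F,G} → run B
t=15: ready={C,F,G} → run F
t=16: ready={C,F,G} → run F
t=17: ready={C,G} → run G
t=18: ready={C,G} → run G
t=19: ready={C,G} → run G
t=20: ready={C,G} → run G
t=21: ready={C,G} → run G
t=22: ready={C,G} → run G
t=23: ready={C} → run C
t=24: ready={C} → run C
t=25: ready={C} → run C
t=26: ready={C} → run C
t=27: ready={C} → run C
t=28: ready={C} → run C
t=29: ready={C} → run C
t=30: ready={C} → run C
t=31: (idle)
t=32: (idle)
t=33: (idle)
t=34: (idle)
t=35: (idle)
t=36: (idle)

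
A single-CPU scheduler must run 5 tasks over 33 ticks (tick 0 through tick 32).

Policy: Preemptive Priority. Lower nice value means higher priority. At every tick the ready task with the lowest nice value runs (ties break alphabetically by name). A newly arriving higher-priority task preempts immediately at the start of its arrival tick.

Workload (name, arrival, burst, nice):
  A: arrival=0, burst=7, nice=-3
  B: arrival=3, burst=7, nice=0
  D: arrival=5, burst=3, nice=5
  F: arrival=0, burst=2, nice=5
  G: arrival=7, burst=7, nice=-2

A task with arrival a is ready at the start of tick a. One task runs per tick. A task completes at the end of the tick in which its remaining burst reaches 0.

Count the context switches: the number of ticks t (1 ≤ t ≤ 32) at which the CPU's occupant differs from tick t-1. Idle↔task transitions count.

t=0: ready={A,F} → run A
t=1: ready={A,F} → run A
t=2: ready={A,F} → run A
t=3: ready={A,B,F} → run A
t=4: ready={A,B,F} → run A
t=5: ready={A,B,D,F} → run A
t=6: ready={A,B,D,F} → run A
t=7: ready={B,D,F,G} → run G
t=8: ready={B,D,F,G} → run G
t=9: ready={B,D,F,G} → run G
t=10: ready={B,D,F,G} → run G
t=11: ready={B,D,F,G} → run G
t=12: ready={B,D,F,G} → run G
t=13: ready={B,D,F,G} → run G
t=14: ready={B,D,F} → run B
t=15: ready={B,D,F} → run B
t=16: ready={B,D,F} → run B
t=17: ready={B,D,F} → run B
t=18: ready={B,D,F} → run B
t=19: ready={B,D,F} → run B
t=20: ready={B,D,F} → run B
t=21: ready={D,F} → run D
t=22: ready={D,F} → run D
t=23: ready={D,F} → run D
t=24: ready={F} → run F
t=25: ready={F} → run F
t=26: (idle)
t=27: (idle)
t=28: (idle)
t=29: (idle)
t=30: (idle)
t=31: (idle)
t=32: (idle)

context switches = 5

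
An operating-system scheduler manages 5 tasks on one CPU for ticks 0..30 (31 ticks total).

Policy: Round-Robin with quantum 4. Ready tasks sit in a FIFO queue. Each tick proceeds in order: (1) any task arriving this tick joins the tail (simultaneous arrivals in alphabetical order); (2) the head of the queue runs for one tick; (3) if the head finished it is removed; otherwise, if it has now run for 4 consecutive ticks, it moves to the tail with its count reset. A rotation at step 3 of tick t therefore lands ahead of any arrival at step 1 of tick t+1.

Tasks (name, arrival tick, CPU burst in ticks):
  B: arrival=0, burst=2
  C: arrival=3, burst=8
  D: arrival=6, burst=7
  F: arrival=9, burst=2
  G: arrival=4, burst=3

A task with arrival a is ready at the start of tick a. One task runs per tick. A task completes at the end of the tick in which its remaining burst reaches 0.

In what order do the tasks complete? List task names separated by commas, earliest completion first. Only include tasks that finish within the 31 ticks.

t=0: queue=[B] q_used=0 → run B
t=1: queue=[B] q_used=1 → run B
t=2: (idle)
t=3: queue=[C] q_used=0 → run C
t=4: queue=[C,G] q_used=1 → run C
t=5: queue=[C,G] q_used=2 → run C
t=6: queue=[C,G,D] q_used=3 → run C
t=7: queue=[G,D,C] q_used=0 → run G
t=8: queue=[G,D,C] q_used=1 → run G
t=9: queue=[G,D,C,F] q_used=2 → run G
t=10: queue=[D,C,F] q_used=0 → run D
t=11: queue=[D,C,F] q_used=1 → run D
t=12: queue=[D,C,F] q_used=2 → run D
t=13: queue=[D,C,F] q_used=3 → run D
t=14: queue=[C,F,D] q_used=0 → run C
t=15: queue=[C,F,D] q_used=1 → run C
t=16: queue=[C,F,D] q_used=2 → run C
t=17: queue=[C,F,D] q_used=3 → run C
t=18: queue=[F,D] q_used=0 → run F
t=19: queue=[F,D] q_used=1 → run F
t=20: queue=[D] q_used=0 → run D
t=21: queue=[D] q_used=1 → run D
t=22: queue=[D] q_used=2 → run D
t=23: (idle)
t=24: (idle)
t=25: (idle)
t=26: (idle)
t=27: (idle)
t=28: (idle)
t=29: (idle)
t=30: (idle)

completion order = B, G, C, F, D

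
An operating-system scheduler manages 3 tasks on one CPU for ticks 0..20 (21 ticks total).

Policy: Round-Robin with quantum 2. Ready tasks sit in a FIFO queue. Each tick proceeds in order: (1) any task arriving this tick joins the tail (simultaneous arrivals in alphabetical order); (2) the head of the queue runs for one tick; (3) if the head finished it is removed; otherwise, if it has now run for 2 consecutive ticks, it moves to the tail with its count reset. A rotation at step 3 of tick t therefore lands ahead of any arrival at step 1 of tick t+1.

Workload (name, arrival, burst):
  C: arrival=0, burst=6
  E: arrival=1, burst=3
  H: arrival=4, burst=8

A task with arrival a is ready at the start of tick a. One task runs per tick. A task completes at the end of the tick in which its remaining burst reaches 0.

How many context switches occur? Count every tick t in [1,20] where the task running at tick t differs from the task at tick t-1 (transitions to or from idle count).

context switches = 7

t=0: queue=[C] q_used=0 → run C
t=1: queue=[C,E] q_used=1 → run C
t=2: queue=[E,C] q_used=0 → run E
t=3: queue=[E,C] q_used=1 → run E
t=4: queue=[C,E,H] q_used=0 → run C
t=5: queue=[C,E,H] q_used=1 → run C
t=6: queue=[E,H,C] q_used=0 → run E
t=7: queue=[H,C] q_used=0 → run H
t=8: queue=[H,C] q_used=1 → run H
t=9: queue=[C,H] q_used=0 → run C
t=10: queue=[C,H] q_used=1 → run C
t=11: queue=[H] q_used=0 → run H
t=12: queue=[H] q_used=1 → run H
t=13: queue=[H] q_used=0 → run H
t=14: queue=[H] q_used=1 → run H
t=15: queue=[H] q_used=0 → run H
t=16: queue=[H] q_used=1 → run H
t=17: (idle)
t=18: (idle)
t=19: (idle)
t=20: (idle)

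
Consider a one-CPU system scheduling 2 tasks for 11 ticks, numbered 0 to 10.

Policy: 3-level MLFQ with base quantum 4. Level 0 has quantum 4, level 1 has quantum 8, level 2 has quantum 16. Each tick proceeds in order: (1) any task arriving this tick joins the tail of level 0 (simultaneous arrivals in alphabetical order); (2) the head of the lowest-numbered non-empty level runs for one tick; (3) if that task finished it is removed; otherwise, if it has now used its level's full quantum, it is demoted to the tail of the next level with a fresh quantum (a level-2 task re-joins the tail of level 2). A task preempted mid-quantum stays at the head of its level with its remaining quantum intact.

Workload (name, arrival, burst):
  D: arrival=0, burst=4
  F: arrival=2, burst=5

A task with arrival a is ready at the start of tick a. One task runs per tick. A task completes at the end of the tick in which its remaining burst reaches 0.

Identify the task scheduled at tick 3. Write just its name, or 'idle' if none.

running at tick 3 = D

t=0: L0/L1/L2 = D/-/- → run D
t=1: L0/L1/L2 = D/-/- → run D
t=2: L0/L1/L2 = DF/-/- → run D
t=3: L0/L1/L2 = DF/-/- → run D
t=4: L0/L1/L2 = F/-/- → run F
t=5: L0/L1/L2 = F/-/- → run F
t=6: L0/L1/L2 = F/-/- → run F
t=7: L0/L1/L2 = F/-/- → run F
t=8: L0/L1/L2 = -/F/- → run F
t=9: (idle)
t=10: (idle)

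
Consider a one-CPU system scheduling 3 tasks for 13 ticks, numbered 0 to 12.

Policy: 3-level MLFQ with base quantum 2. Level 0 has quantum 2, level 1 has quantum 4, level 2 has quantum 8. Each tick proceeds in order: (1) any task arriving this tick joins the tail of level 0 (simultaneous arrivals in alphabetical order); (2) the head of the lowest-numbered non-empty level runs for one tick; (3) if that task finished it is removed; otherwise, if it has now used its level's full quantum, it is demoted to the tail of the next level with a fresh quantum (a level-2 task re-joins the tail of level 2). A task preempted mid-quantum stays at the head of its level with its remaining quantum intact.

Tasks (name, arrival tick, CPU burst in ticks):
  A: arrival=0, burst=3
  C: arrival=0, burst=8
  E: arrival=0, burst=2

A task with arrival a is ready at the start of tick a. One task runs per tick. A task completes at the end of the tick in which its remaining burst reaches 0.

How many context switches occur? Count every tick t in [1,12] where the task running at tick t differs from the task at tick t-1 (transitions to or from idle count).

t=0: L0/L1/L2 = ACE/-/- → run A
t=1: L0/L1/L2 = ACE/-/- → run A
t=2: L0/L1/L2 = CE/A/- → run C
t=3: L0/L1/L2 = CE/A/- → run C
t=4: L0/L1/L2 = E/AC/- → run E
t=5: L0/L1/L2 = E/AC/- → run E
t=6: L0/L1/L2 = -/AC/- → run A
t=7: L0/L1/L2 = -/C/- → run C
t=8: L0/L1/L2 = -/C/- → run C
t=9: L0/L1/L2 = -/C/- → run C
t=10: L0/L1/L2 = -/C/- → run C
t=11: L0/L1/L2 = -/-/C → run C
t=12: L0/L1/L2 = -/-/C → run C

context switches = 4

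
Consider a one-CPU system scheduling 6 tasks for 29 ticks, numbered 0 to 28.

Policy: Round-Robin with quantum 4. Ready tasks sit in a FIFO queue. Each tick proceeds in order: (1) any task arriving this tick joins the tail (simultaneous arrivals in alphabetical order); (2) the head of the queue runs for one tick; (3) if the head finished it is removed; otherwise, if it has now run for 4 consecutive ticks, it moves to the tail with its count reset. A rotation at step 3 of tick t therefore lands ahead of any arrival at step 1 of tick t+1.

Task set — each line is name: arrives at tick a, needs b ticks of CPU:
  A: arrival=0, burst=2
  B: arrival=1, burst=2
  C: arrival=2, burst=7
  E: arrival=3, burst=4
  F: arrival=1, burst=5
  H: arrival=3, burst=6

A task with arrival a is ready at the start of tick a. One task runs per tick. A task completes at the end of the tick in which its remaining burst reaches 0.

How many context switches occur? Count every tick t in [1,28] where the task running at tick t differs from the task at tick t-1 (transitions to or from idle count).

context switches = 9

t=0: queue=[A] q_used=0 → run A
t=1: queue=[A,B,F] q_used=1 → run A
t=2: queue=[B,F,C] q_used=0 → run B
t=3: queue=[B,F,C,E,H] q_used=1 → run B
t=4: queue=[F,C,E,H] q_used=0 → run F
t=5: queue=[F,C,E,H] q_used=1 → run F
t=6: queue=[F,C,E,H] q_used=2 → run F
t=7: queue=[F,C,E,H] q_used=3 → run F
t=8: queue=[C,E,H,F] q_used=0 → run C
t=9: queue=[C,E,H,F] q_used=1 → run C
t=10: queue=[C,E,H,F] q_used=2 → run C
t=11: queue=[C,E,H,F] q_used=3 → run C
t=12: queue=[E,H,F,C] q_used=0 → run E
t=13: queue=[E,H,F,C] q_used=1 → run E
t=14: queue=[E,H,F,C] q_used=2 → run E
t=15: queue=[E,H,F,C] q_used=3 → run E
t=16: queue=[H,F,C] q_used=0 → run H
t=17: queue=[H,F,C] q_used=1 → run H
t=18: queue=[H,F,C] q_used=2 → run H
t=19: queue=[H,F,C] q_used=3 → run H
t=20: queue=[F,C,H] q_used=0 → run F
t=21: queue=[C,H] q_used=0 → run C
t=22: queue=[C,H] q_used=1 → run C
t=23: queue=[C,H] q_used=2 → run C
t=24: queue=[H] q_used=0 → run H
t=25: queue=[H] q_used=1 → run H
t=26: (idle)
t=27: (idle)
t=28: (idle)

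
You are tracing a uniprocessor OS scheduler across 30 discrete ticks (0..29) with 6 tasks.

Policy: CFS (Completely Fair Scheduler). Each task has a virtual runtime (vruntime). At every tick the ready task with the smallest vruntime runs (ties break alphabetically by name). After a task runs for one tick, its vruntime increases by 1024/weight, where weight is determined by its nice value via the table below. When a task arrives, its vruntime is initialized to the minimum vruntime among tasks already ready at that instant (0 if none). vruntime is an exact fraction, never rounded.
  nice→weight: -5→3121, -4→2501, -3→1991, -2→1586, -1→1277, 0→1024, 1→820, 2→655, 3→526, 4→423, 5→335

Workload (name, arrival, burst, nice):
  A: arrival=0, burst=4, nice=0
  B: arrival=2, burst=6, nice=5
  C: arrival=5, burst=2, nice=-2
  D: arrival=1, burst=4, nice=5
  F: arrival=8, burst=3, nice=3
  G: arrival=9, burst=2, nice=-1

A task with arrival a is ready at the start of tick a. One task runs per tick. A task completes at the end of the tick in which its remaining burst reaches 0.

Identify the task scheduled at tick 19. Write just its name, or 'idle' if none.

running at tick 19 = B

t=0: vr[A=0] → run A
t=1: vr[A=1 D=1] → run A
t=2: vr[A=2 B=1 D=1] → run B
t=3: vr[A=2 B=1359/335 D=1] → run D
t=4: vr[A=2 B=1359/335 D=1359/335] → run A
t=5: vr[A=3 B=1359/335 C=3 D=1359/335] → run A
t=6: vr[B=1359/335 C=3 D=1359/335] → run C
t=7: vr[B=1359/335 C=2891/793 D=1359/335] → run C
t=8: vr[B=1359/335 D=1359/335 F=1359/335] → run B
t=9: vr[B=2383/335 D=1359/335 F=1359/335 G=1359/335] → run D
t=10: vr[B=2383/335 D=2383/335 F=1359/335 G=1359/335] → run F
t=11: vr[B=2383/335 D=2383/335 F=528937/88105 G=1359/335] → run G
t=12: vr[B=2383/335 D=2383/335 F=528937/88105 G=2078483/427795] → run G
t=13: vr[B=2383/335 D=2383/335 F=528937/88105] → run F
t=14: vr[B=2383/335 D=2383/335 F=700457/88105] → run B
t=15: vr[B=3407/335 D=2383/335 F=700457/88105] → run D
t=16: vr[B=3407/335 D=3407/335 F=700457/88105] → run F
t=17: vr[B=3407/335 D=3407/335] → run B
t=18: vr[B=4431/335 D=3407/335] → run D
t=19: vr[B=4431/335] → run B
t=20: vr[B=1091/67] → run B
t=21: (idle)
t=22: (idle)
t=23: (idle)
t=24: (idle)
t=25: (idle)
t=26: (idle)
t=27: (idle)
t=28: (idle)
t=29: (idle)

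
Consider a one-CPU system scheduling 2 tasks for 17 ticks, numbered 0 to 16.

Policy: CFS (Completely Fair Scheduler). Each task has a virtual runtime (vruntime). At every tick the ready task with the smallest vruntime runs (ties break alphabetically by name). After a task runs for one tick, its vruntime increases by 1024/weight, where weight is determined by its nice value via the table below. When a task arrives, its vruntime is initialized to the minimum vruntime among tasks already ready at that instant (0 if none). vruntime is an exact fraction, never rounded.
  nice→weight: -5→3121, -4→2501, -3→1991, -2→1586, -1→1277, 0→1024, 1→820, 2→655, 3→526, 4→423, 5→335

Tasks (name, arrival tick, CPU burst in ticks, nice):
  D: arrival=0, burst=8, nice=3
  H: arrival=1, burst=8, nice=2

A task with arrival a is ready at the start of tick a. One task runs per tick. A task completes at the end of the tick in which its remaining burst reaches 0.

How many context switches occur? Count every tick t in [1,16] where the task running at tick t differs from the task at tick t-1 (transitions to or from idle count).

t=0: vr[D=0] → run D
t=1: vr[D=512/263 H=512/263] → run D
t=2: vr[D=1024/263 H=512/263] → run H
t=3: vr[D=1024/263 H=604672/172265] → run H
t=4: vr[D=1024/263 H=873984/172265] → run D
t=5: vr[D=1536/263 H=873984/172265] → run H
t=6: vr[D=1536/263 H=1143296/172265] → run D
t=7: vr[D=2048/263 H=1143296/172265] → run H
t=8: vr[D=2048/263 H=1412608/172265] → run D
t=9: vr[D=2560/263 H=1412608/172265] → run H
t=10: vr[D=2560/263 H=336384/34453] → run D
t=11: vr[D=3072/263 H=336384/34453] → run H
t=12: vr[D=3072/263 H=1951232/172265] → run H
t=13: vr[D=3072/263 H=2220544/172265] → run D
t=14: vr[D=3584/263 H=2220544/172265] → run H
t=15: vr[D=3584/263] → run D
t=16: (idle)

context switches = 13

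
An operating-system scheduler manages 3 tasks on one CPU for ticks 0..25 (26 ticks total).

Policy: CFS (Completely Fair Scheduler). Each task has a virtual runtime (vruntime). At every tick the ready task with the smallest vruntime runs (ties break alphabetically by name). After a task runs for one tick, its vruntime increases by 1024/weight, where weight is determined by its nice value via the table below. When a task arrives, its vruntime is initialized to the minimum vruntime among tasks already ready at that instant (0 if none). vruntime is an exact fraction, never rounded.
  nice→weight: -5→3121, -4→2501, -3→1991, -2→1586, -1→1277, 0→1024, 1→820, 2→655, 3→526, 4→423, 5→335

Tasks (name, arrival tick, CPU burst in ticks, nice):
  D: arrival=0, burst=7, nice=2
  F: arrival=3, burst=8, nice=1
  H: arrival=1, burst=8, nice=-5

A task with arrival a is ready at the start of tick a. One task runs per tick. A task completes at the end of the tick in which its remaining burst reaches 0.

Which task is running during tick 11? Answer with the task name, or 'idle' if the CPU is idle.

t=0: vr[D=0] → run D
t=1: vr[D=1024/655 H=1024/655] → run D
t=2: vr[D=2048/655 H=1024/655] → run H
t=3: vr[D=2048/655 F=3866624/2044255 H=3866624/2044255] → run F
t=4: vr[D=2048/655 F=52639488/16762891 H=3866624/2044255] → run H
t=5: vr[D=2048/655 F=52639488/16762891 H=4537344/2044255] → run H
t=6: vr[D=2048/655 F=52639488/16762891 H=5208064/2044255] → run H
t=7: vr[D=2048/655 F=52639488/16762891 H=5878784/2044255] → run H
t=8: vr[D=2048/655 F=52639488/16762891 H=6549504/2044255] → run D
t=9: vr[D=3072/655 F=52639488/16762891 H=6549504/2044255] → run F
t=10: vr[D=3072/655 F=367863296/83814455 H=6549504/2044255] → run H
t=11: vr[D=3072/655 F=367863296/83814455 H=7220224/2044255] → run H
t=12: vr[D=3072/655 F=367863296/83814455 H=7890944/2044255] → run H
t=13: vr[D=3072/655 F=367863296/83814455] → run F
t=14: vr[D=3072/655 F=472529152/83814455] → run D
t=15: vr[D=4096/655 F=472529152/83814455] → run F
t=16: vr[D=4096/655 F=577195008/83814455] → run D
t=17: vr[D=1024/131 F=577195008/83814455] → run F
t=18: vr[D=1024/131 F=681860864/83814455] → run D
t=19: vr[D=6144/655 F=681860864/83814455] → run F
t=20: vr[D=6144/655 F=157305344/16762891] → run D
t=21: vr[F=157305344/16762891] → run F
t=22: vr[F=891192576/83814455] → run F
t=23: (idle)
t=24: (idle)
t=25: (idle)

running at tick 11 = H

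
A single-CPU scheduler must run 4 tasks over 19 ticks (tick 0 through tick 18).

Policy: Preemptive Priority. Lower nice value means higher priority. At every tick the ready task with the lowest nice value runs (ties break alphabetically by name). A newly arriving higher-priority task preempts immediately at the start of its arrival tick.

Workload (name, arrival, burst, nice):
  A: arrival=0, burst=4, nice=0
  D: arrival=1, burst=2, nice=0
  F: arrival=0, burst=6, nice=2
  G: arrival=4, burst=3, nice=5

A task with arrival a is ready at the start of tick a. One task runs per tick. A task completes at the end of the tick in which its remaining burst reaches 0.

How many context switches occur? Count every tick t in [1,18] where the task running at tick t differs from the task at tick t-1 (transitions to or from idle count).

t=0: ready={A,F} → run A
t=1: ready={A,D,F} → run A
t=2: ready={A,D,F} → run A
t=3: ready={A,D,F} → run A
t=4: ready={D,F,G} → run D
t=5: ready={D,F,G} → run D
t=6: ready={F,G} → run F
t=7: ready={F,G} → run F
t=8: ready={F,G} → run F
t=9: ready={F,G} → run F
t=10: ready={F,G} → run F
t=11: ready={F,G} → run F
t=12: ready={G} → run G
t=13: ready={G} → run G
t=14: ready={G} → run G
t=15: (idle)
t=16: (idle)
t=17: (idle)
t=18: (idle)

context switches = 4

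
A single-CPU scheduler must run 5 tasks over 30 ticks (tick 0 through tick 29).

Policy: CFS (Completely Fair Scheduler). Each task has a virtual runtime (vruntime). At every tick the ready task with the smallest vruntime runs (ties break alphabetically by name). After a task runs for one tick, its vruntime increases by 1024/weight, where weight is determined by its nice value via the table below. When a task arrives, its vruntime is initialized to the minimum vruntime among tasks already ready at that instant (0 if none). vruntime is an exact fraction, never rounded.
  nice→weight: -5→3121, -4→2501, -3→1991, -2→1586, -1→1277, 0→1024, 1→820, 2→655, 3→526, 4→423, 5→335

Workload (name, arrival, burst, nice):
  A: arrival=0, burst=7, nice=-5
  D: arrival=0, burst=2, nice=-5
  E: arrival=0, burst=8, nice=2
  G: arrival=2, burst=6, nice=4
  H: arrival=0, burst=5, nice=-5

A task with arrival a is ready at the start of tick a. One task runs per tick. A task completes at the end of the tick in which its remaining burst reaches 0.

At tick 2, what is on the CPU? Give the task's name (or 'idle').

t=0: vr[A=0 D=0 E=0 H=0] → run A
t=1: vr[A=1024/3121 D=0 E=0 H=0] → run D
t=2: vr[A=1024/3121 D=1024/3121 E=0 G=0 H=0] → run E
t=3: vr[A=1024/3121 D=1024/3121 E=1024/655 G=0 H=0] → run G
t=4: vr[A=1024/3121 D=1024/3121 E=1024/655 G=1024/423 H=0] → run H
t=5: vr[A=1024/3121 D=1024/3121 E=1024/655 G=1024/423 H=1024/3121] → run A
t=6: vr[A=2048/3121 D=1024/3121 E=1024/655 G=1024/423 H=1024/3121] → run D
t=7: vr[A=2048/3121 E=1024/655 G=1024/423 H=1024/3121] → run H
t=8: vr[A=2048/3121 E=1024/655 G=1024/423 H=2048/3121] → run A
t=9: vr[A=3072/3121 E=1024/655 G=1024/423 H=2048/3121] → run H
t=10: vr[A=3072/3121 E=1024/655 G=1024/423 H=3072/3121] → run A
t=11: vr[A=4096/3121 E=1024/655 G=1024/423 H=3072/3121] → run H
t=12: vr[A=4096/3121 E=1024/655 G=1024/423 H=4096/3121] → run A
t=13: vr[A=5120/3121 E=1024/655 G=1024/423 H=4096/3121] → run H
t=14: vr[A=5120/3121 E=1024/655 G=1024/423] → run E
t=15: vr[A=5120/3121 E=2048/655 G=1024/423] → run A
t=16: vr[A=6144/3121 E=2048/655 G=1024/423] → run A
t=17: vr[E=2048/655 G=1024/423] → run G
t=18: vr[E=2048/655 G=2048/423] → run E
t=19: vr[E=3072/655 G=2048/423] → run E
t=20: vr[E=4096/655 G=2048/423] → run G
t=21: vr[E=4096/655 G=1024/141] → run E
t=22: vr[E=1024/131 G=1024/141] → run G
t=23: vr[E=1024/131 G=4096/423] → run E
t=24: vr[E=6144/655 G=4096/423] → run E
t=25: vr[E=7168/655 G=4096/423] → run G
t=26: vr[E=7168/655 G=5120/423] → run E
t=27: vr[G=5120/423] → run G
t=28: (idle)
t=29: (idle)

running at tick 2 = E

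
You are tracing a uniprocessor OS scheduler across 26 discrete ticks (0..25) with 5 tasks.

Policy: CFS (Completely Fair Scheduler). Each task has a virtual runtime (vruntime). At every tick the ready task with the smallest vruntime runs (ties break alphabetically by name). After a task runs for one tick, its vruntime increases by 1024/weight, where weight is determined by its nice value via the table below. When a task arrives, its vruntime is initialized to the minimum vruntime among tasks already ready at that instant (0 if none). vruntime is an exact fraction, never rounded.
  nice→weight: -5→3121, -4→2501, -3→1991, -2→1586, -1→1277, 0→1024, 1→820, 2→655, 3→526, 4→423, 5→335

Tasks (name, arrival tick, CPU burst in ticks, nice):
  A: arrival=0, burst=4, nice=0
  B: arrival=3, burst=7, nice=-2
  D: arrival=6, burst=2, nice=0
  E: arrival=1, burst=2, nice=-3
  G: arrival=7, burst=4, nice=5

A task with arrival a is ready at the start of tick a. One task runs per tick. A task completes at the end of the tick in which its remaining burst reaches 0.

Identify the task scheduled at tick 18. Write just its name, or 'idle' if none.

running at tick 18 = G

t=0: vr[A=0] → run A
t=1: vr[A=1 E=1] → run A
t=2: vr[A=2 E=1] → run E
t=3: vr[A=2 B=3015/1991 E=3015/1991] → run B
t=4: vr[A=2 B=3410287/1578863 E=3015/1991] → run E
t=5: vr[A=2 B=3410287/1578863] → run A
t=6: vr[A=3 B=3410287/1578863 D=3410287/1578863] → run B
t=7: vr[A=3 B=4429679/1578863 D=3410287/1578863 G=3410287/1578863] → run D
t=8: vr[A=3 B=4429679/1578863 D=4989150/1578863 G=3410287/1578863] → run G
t=9: vr[A=3 B=4429679/1578863 D=4989150/1578863 G=2759201857/528919105] → run B
t=10: vr[A=3 B=5449071/1578863 D=4989150/1578863 G=2759201857/528919105] → run A
t=11: vr[B=5449071/1578863 D=4989150/1578863 G=2759201857/528919105] → run D
t=12: vr[B=5449071/1578863 G=2759201857/528919105] → run B
t=13: vr[B=6468463/1578863 G=2759201857/528919105] → run B
t=14: vr[B=7487855/1578863 G=2759201857/528919105] → run B
t=15: vr[B=8507247/1578863 G=2759201857/528919105] → run G
t=16: vr[B=8507247/1578863 G=4375957569/528919105] → run B
t=17: vr[G=4375957569/528919105] → run G
t=18: vr[G=5992713281/528919105] → run G
t=19: (idle)
t=20: (idle)
t=21: (idle)
t=22: (idle)
t=23: (idle)
t=24: (idle)
t=25: (idle)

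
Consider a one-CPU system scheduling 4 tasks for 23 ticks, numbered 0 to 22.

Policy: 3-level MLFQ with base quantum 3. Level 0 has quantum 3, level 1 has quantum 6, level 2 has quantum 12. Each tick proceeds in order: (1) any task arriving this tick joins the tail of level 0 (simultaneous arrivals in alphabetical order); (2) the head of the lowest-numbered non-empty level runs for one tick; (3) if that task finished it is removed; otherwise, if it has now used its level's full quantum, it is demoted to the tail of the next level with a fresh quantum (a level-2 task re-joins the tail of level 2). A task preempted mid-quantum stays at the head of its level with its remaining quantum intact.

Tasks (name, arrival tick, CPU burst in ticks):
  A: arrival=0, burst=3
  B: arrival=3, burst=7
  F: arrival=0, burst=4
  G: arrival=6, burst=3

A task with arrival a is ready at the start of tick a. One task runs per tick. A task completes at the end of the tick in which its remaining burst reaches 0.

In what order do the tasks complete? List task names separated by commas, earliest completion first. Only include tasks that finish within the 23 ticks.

completion order = A, G, F, B

t=0: L0/L1/L2 = AF/-/- → run A
t=1: L0/L1/L2 = AF/-/- → run A
t=2: L0/L1/L2 = AF/-/- → run A
t=3: L0/L1/L2 = FB/-/- → run F
t=4: L0/L1/L2 = FB/-/- → run F
t=5: L0/L1/L2 = FB/-/- → run F
t=6: L0/L1/L2 = BG/F/- → run B
t=7: L0/L1/L2 = BG/F/- → run B
t=8: L0/L1/L2 = BG/F/- → run B
t=9: L0/L1/L2 = G/FB/- → run G
t=10: L0/L1/L2 = G/FB/- → run G
t=11: L0/L1/L2 = G/FB/- → run G
t=12: L0/L1/L2 = -/FB/- → run F
t=13: L0/L1/L2 = -/B/- → run B
t=14: L0/L1/L2 = -/B/- → run B
t=15: L0/L1/L2 = -/B/- → run B
t=16: L0/L1/L2 = -/B/- → run B
t=17: (idle)
t=18: (idle)
t=19: (idle)
t=20: (idle)
t=21: (idle)
t=22: (idle)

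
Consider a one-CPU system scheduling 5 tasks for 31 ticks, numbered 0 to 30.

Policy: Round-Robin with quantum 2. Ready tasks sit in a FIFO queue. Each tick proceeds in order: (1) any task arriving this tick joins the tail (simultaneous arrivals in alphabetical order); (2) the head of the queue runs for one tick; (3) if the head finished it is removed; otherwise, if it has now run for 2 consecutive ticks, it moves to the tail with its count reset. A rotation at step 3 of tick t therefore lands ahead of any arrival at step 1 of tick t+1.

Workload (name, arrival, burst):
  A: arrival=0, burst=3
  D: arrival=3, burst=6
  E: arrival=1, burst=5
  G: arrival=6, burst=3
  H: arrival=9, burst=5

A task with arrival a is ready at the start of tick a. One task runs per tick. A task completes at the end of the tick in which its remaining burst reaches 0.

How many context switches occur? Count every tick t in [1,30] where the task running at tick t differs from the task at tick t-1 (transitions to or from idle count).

t=0: queue=[A] q_used=0 → run A
t=1: queue=[A,E] q_used=1 → run A
t=2: queue=[E,A] q_used=0 → run E
t=3: queue=[E,A,D] q_used=1 → run E
t=4: queue=[A,D,E] q_used=0 → run A
t=5: queue=[D,E] q_used=0 → run D
t=6: queue=[D,E,G] q_used=1 → run D
t=7: queue=[E,G,D] q_used=0 → run E
t=8: queue=[E,G,D] q_used=1 → run E
t=9: queue=[G,D,E,H] q_used=0 → run G
t=10: queue=[G,D,E,H] q_used=1 → run G
t=11: queue=[D,E,H,G] q_used=0 → run D
t=12: queue=[D,E,H,G] q_used=1 → run D
t=13: queue=[E,H,G,D] q_used=0 → run E
t=14: queue=[H,G,D] q_used=0 → run H
t=15: queue=[H,G,D] q_used=1 → run H
t=16: queue=[G,D,H] q_used=0 → run G
t=17: queue=[D,H] q_used=0 → run D
t=18: queue=[D,H] q_used=1 → run D
t=19: queue=[H] q_used=0 → run H
t=20: queue=[H] q_used=1 → run H
t=21: queue=[H] q_used=0 → run H
t=22: (idle)
t=23: (idle)
t=24: (idle)
t=25: (idle)
t=26: (idle)
t=27: (idle)
t=28: (idle)
t=29: (idle)
t=30: (idle)

context switches = 12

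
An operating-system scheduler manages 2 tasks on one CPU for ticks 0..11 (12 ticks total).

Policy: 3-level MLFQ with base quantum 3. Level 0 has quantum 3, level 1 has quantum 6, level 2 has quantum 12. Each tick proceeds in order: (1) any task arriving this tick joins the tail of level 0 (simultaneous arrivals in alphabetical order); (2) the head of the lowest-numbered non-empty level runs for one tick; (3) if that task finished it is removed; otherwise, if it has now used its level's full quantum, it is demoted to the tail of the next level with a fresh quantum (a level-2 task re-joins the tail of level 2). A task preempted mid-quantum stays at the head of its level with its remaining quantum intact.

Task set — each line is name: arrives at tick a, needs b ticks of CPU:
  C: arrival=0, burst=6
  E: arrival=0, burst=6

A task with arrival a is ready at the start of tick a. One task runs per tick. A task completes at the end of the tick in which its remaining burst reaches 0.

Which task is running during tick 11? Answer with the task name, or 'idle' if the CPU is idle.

t=0: L0/L1/L2 = CE/-/- → run C
t=1: L0/L1/L2 = CE/-/- → run C
t=2: L0/L1/L2 = CE/-/- → run C
t=3: L0/L1/L2 = E/C/- → run E
t=4: L0/L1/L2 = E/C/- → run E
t=5: L0/L1/L2 = E/C/- → run E
t=6: L0/L1/L2 = -/CE/- → run C
t=7: L0/L1/L2 = -/CE/- → run C
t=8: L0/L1/L2 = -/CE/- → run C
t=9: L0/L1/L2 = -/E/- → run E
t=10: L0/L1/L2 = -/E/- → run E
t=11: L0/L1/L2 = -/E/- → run E

running at tick 11 = E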